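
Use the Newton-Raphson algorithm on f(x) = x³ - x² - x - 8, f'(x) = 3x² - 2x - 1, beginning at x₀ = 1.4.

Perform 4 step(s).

f(x) = x³ - x² - x - 8
f'(x) = 3x² - 2x - 1
x₀ = 1.4

Newton-Raphson formula: x_{n+1} = x_n - f(x_n)/f'(x_n)

Iteration 1:
  f(1.400000) = -8.616000
  f'(1.400000) = 2.080000
  x_1 = 1.400000 - (-8.616000)/2.080000 = 5.542308
Iteration 2:
  f(5.542308) = 125.984551
  f'(5.542308) = 80.066908
  x_2 = 5.542308 - 125.984551/80.066908 = 3.968817
Iteration 3:
  f(3.968817) = 34.794521
  f'(3.968817) = 38.316887
  x_3 = 3.968817 - 34.794521/38.316887 = 3.060744
Iteration 4:
  f(3.060744) = 8.244624
  f'(3.060744) = 20.982974
  x_4 = 3.060744 - 8.244624/20.982974 = 2.667824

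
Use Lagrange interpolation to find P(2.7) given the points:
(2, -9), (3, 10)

Lagrange interpolation formula:
P(x) = Σ yᵢ × Lᵢ(x)
where Lᵢ(x) = Π_{j≠i} (x - xⱼ)/(xᵢ - xⱼ)

L_0(2.7) = (2.7 - 3)/(2 - 3) = 0.300000
L_1(2.7) = (2.7 - 2)/(3 - 2) = 0.700000

P(2.7) = (-9)×L_0(2.7) + 10×L_1(2.7)
P(2.7) = 4.300000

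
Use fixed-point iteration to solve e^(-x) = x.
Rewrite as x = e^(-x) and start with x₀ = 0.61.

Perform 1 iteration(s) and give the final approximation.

Equation: e^(-x) = x
Fixed-point form: x = e^(-x)
x₀ = 0.61

x_1 = g(0.610000) = 0.543351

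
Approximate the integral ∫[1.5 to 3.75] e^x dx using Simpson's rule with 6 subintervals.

f(x) = e^x
a = 1.5, b = 3.75, n = 6
h = (b - a)/n = 0.375000

Simpson's rule: (h/3)[f(x₀) + 4f(x₁) + 2f(x₂) + ... + f(xₙ)]

x_0 = 1.5000, f(x_0) = 4.481689, coefficient = 1
x_1 = 1.8750, f(x_1) = 6.520819, coefficient = 4
x_2 = 2.2500, f(x_2) = 9.487736, coefficient = 2
x_3 = 2.6250, f(x_3) = 13.804574, coefficient = 4
x_4 = 3.0000, f(x_4) = 20.085537, coefficient = 2
x_5 = 3.3750, f(x_5) = 29.224284, coefficient = 4
x_6 = 3.7500, f(x_6) = 42.521082, coefficient = 1

I ≈ (0.375000/3) × 304.348025 = 38.043503
Exact value: 38.039393
Error: 0.004110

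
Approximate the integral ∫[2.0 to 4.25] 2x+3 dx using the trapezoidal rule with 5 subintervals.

f(x) = 2x+3
a = 2.0, b = 4.25, n = 5
h = (b - a)/n = 0.450000

Trapezoidal rule: (h/2)[f(x₀) + 2f(x₁) + 2f(x₂) + ... + f(xₙ)]

x_0 = 2.0000, f(x_0) = 7.000000, coefficient = 1
x_1 = 2.4500, f(x_1) = 7.900000, coefficient = 2
x_2 = 2.9000, f(x_2) = 8.800000, coefficient = 2
x_3 = 3.3500, f(x_3) = 9.700000, coefficient = 2
x_4 = 3.8000, f(x_4) = 10.600000, coefficient = 2
x_5 = 4.2500, f(x_5) = 11.500000, coefficient = 1

I ≈ (0.450000/2) × 92.500000 = 20.812500
Exact value: 20.812500
Error: 0.000000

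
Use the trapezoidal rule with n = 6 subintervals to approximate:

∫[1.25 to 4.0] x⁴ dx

f(x) = x⁴
a = 1.25, b = 4.0, n = 6
h = (b - a)/n = 0.458333

Trapezoidal rule: (h/2)[f(x₀) + 2f(x₁) + 2f(x₂) + ... + f(xₙ)]

x_0 = 1.2500, f(x_0) = 2.441406, coefficient = 1
x_1 = 1.7083, f(x_1) = 8.517075, coefficient = 2
x_2 = 2.1667, f(x_2) = 22.037809, coefficient = 2
x_3 = 2.6250, f(x_3) = 47.480713, coefficient = 2
x_4 = 3.0833, f(x_4) = 90.381993, coefficient = 2
x_5 = 3.5417, f(x_5) = 157.336953, coefficient = 2
x_6 = 4.0000, f(x_6) = 256.000000, coefficient = 1

I ≈ (0.458333/2) × 909.950491 = 208.530321
Exact value: 204.189648
Error: 4.340672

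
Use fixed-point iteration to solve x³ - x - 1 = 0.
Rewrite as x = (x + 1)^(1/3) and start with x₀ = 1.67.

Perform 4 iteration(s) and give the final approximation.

Equation: x³ - x - 1 = 0
Fixed-point form: x = (x + 1)^(1/3)
x₀ = 1.67

x_1 = g(1.670000) = 1.387300
x_2 = g(1.387300) = 1.336500
x_3 = g(1.336500) = 1.326952
x_4 = g(1.326952) = 1.325142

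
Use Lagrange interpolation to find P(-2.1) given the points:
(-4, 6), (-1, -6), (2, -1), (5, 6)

Lagrange interpolation formula:
P(x) = Σ yᵢ × Lᵢ(x)
where Lᵢ(x) = Π_{j≠i} (x - xⱼ)/(xᵢ - xⱼ)

L_0(-2.1) = (-2.1 - (-1))/(-4 - (-1)) × (-2.1 - 2)/(-4 - 2) × (-2.1 - 5)/(-4 - 5) = 0.197660
L_1(-2.1) = (-2.1 - (-4))/(-1 - (-4)) × (-2.1 - 2)/(-1 - 2) × (-2.1 - 5)/(-1 - 5) = 1.024241
L_2(-2.1) = (-2.1 - (-4))/(2 - (-4)) × (-2.1 - (-1))/(2 - (-1)) × (-2.1 - 5)/(2 - 5) = -0.274796
L_3(-2.1) = (-2.1 - (-4))/(5 - (-4)) × (-2.1 - (-1))/(5 - (-1)) × (-2.1 - 2)/(5 - 2) = 0.052895

P(-2.1) = 6×L_0(-2.1) + (-6)×L_1(-2.1) + (-1)×L_2(-2.1) + 6×L_3(-2.1)
P(-2.1) = -4.367315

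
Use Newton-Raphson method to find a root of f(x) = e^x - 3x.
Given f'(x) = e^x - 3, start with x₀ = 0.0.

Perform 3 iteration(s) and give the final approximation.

f(x) = e^x - 3x
f'(x) = e^x - 3
x₀ = 0.0

Newton-Raphson formula: x_{n+1} = x_n - f(x_n)/f'(x_n)

Iteration 1:
  f(0.000000) = 1.000000
  f'(0.000000) = -2.000000
  x_1 = 0.000000 - 1.000000/(-2.000000) = 0.500000
Iteration 2:
  f(0.500000) = 0.148721
  f'(0.500000) = -1.351279
  x_2 = 0.500000 - 0.148721/(-1.351279) = 0.610060
Iteration 3:
  f(0.610060) = 0.010362
  f'(0.610060) = -1.159459
  x_3 = 0.610060 - 0.010362/(-1.159459) = 0.618997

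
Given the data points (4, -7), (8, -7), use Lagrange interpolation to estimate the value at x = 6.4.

Lagrange interpolation formula:
P(x) = Σ yᵢ × Lᵢ(x)
where Lᵢ(x) = Π_{j≠i} (x - xⱼ)/(xᵢ - xⱼ)

L_0(6.4) = (6.4 - 8)/(4 - 8) = 0.400000
L_1(6.4) = (6.4 - 4)/(8 - 4) = 0.600000

P(6.4) = (-7)×L_0(6.4) + (-7)×L_1(6.4)
P(6.4) = -7.000000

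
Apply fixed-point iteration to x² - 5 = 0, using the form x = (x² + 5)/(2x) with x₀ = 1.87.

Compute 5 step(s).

Equation: x² - 5 = 0
Fixed-point form: x = (x² + 5)/(2x)
x₀ = 1.87

x_1 = g(1.870000) = 2.271898
x_2 = g(2.271898) = 2.236351
x_3 = g(2.236351) = 2.236068
x_4 = g(2.236068) = 2.236068
x_5 = g(2.236068) = 2.236068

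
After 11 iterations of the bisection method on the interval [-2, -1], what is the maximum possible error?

Bisection error bound: |error| ≤ (b-a)/2^n
|error| ≤ (-1 - (-2))/2^11 = 1/2^11
|error| ≤ 0.0004882812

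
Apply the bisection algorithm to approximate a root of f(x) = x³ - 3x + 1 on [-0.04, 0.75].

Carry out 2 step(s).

f(x) = x³ - 3x + 1
Initial interval: [-0.04, 0.75]

Iteration 1:
  c_1 = (-0.040000 + 0.750000)/2 = 0.355000
  f(c_1) = f(0.355000) = -0.020261
  f(a) × f(c) < 0, new interval: [-0.040000, 0.355000]
Iteration 2:
  c_2 = (-0.040000 + 0.355000)/2 = 0.157500
  f(c_2) = f(0.157500) = 0.531407
  f(a) × f(c) ≥ 0, new interval: [0.157500, 0.355000]

After 2 iteration(s), the approximation is c_2 = 0.157500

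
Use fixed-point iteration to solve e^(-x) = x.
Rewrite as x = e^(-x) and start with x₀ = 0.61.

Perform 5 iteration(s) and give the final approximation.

Equation: e^(-x) = x
Fixed-point form: x = e^(-x)
x₀ = 0.61

x_1 = g(0.610000) = 0.543351
x_2 = g(0.543351) = 0.580799
x_3 = g(0.580799) = 0.559451
x_4 = g(0.559451) = 0.571523
x_5 = g(0.571523) = 0.564665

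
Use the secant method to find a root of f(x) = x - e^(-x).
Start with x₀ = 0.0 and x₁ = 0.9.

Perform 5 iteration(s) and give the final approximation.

f(x) = x - e^(-x)
x₀ = 0.0, x₁ = 0.9

Secant formula: x_{n+1} = x_n - f(x_n)(x_n - x_{n-1})/(f(x_n) - f(x_{n-1}))

Iteration 1:
  f(0.000000) = -1.000000
  f(0.900000) = 0.493430
  x_2 = 0.900000 - 0.493430×(0.900000 - 0.000000)/(0.493430 - (-1.000000))
       = 0.602639
Iteration 2:
  f(0.900000) = 0.493430
  f(0.602639) = 0.055274
  x_3 = 0.602639 - 0.055274×(0.602639 - 0.900000)/(0.055274 - 0.493430)
       = 0.565127
Iteration 3:
  f(0.602639) = 0.055274
  f(0.565127) = -0.003161
  x_4 = 0.565127 - (-0.003161)×(0.565127 - 0.602639)/(-0.003161 - 0.055274)
       = 0.567156
Iteration 4:
  f(0.565127) = -0.003161
  f(0.567156) = 0.000020
  x_5 = 0.567156 - 0.000020×(0.567156 - 0.565127)/(0.000020 - (-0.003161))
       = 0.567143
Iteration 5:
  f(0.567156) = 0.000020
  f(0.567143) = 0.000000
  x_6 = 0.567143 - 0.000000×(0.567143 - 0.567156)/(0.000000 - 0.000020)
       = 0.567143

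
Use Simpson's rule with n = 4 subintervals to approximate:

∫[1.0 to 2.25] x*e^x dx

f(x) = x*e^x
a = 1.0, b = 2.25, n = 4
h = (b - a)/n = 0.312500

Simpson's rule: (h/3)[f(x₀) + 4f(x₁) + 2f(x₂) + ... + f(xₙ)]

x_0 = 1.0000, f(x_0) = 2.718282, coefficient = 1
x_1 = 1.3125, f(x_1) = 4.876529, coefficient = 4
x_2 = 1.6250, f(x_2) = 8.252431, coefficient = 2
x_3 = 1.9375, f(x_3) = 13.448916, coefficient = 4
x_4 = 2.2500, f(x_4) = 21.347406, coefficient = 1

I ≈ (0.312500/3) × 113.872328 = 11.861701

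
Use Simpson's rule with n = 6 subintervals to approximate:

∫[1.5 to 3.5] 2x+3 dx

f(x) = 2x+3
a = 1.5, b = 3.5, n = 6
h = (b - a)/n = 0.333333

Simpson's rule: (h/3)[f(x₀) + 4f(x₁) + 2f(x₂) + ... + f(xₙ)]

x_0 = 1.5000, f(x_0) = 6.000000, coefficient = 1
x_1 = 1.8333, f(x_1) = 6.666667, coefficient = 4
x_2 = 2.1667, f(x_2) = 7.333333, coefficient = 2
x_3 = 2.5000, f(x_3) = 8.000000, coefficient = 4
x_4 = 2.8333, f(x_4) = 8.666667, coefficient = 2
x_5 = 3.1667, f(x_5) = 9.333333, coefficient = 4
x_6 = 3.5000, f(x_6) = 10.000000, coefficient = 1

I ≈ (0.333333/3) × 144.000000 = 16.000000
Exact value: 16.000000
Error: 0.000000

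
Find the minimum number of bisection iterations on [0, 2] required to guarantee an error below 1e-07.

We need (b-a)/2^n ≤ 1e-07
(2 - 0)/2^n ≤ 1e-07
2/2^n ≤ 1e-07
2^n ≥ 20000000
n ≥ log₂(20000000) = 24.25
n ≥ 25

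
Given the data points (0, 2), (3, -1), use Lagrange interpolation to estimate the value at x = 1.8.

Lagrange interpolation formula:
P(x) = Σ yᵢ × Lᵢ(x)
where Lᵢ(x) = Π_{j≠i} (x - xⱼ)/(xᵢ - xⱼ)

L_0(1.8) = (1.8 - 3)/(0 - 3) = 0.400000
L_1(1.8) = (1.8 - 0)/(3 - 0) = 0.600000

P(1.8) = 2×L_0(1.8) + (-1)×L_1(1.8)
P(1.8) = 0.200000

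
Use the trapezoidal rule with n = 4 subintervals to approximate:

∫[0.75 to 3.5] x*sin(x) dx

f(x) = x*sin(x)
a = 0.75, b = 3.5, n = 4
h = (b - a)/n = 0.687500

Trapezoidal rule: (h/2)[f(x₀) + 2f(x₁) + 2f(x₂) + ... + f(xₙ)]

x_0 = 0.7500, f(x_0) = 0.511229, coefficient = 1
x_1 = 1.4375, f(x_1) = 1.424748, coefficient = 2
x_2 = 2.1250, f(x_2) = 1.806930, coefficient = 2
x_3 = 2.8125, f(x_3) = 0.908956, coefficient = 2
x_4 = 3.5000, f(x_4) = -1.227741, coefficient = 1

I ≈ (0.687500/2) × 7.564756 = 2.600385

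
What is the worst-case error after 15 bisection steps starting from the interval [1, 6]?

Bisection error bound: |error| ≤ (b-a)/2^n
|error| ≤ (6 - 1)/2^15 = 5/2^15
|error| ≤ 0.0001525879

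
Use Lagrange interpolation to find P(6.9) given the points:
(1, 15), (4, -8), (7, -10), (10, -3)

Lagrange interpolation formula:
P(x) = Σ yᵢ × Lᵢ(x)
where Lᵢ(x) = Π_{j≠i} (x - xⱼ)/(xᵢ - xⱼ)

L_0(6.9) = (6.9 - 4)/(1 - 4) × (6.9 - 7)/(1 - 7) × (6.9 - 10)/(1 - 10) = -0.005549
L_1(6.9) = (6.9 - 1)/(4 - 1) × (6.9 - 7)/(4 - 7) × (6.9 - 10)/(4 - 10) = 0.033870
L_2(6.9) = (6.9 - 1)/(7 - 1) × (6.9 - 4)/(7 - 4) × (6.9 - 10)/(7 - 10) = 0.982241
L_3(6.9) = (6.9 - 1)/(10 - 1) × (6.9 - 4)/(10 - 4) × (6.9 - 7)/(10 - 7) = -0.010562

P(6.9) = 15×L_0(6.9) + (-8)×L_1(6.9) + (-10)×L_2(6.9) + (-3)×L_3(6.9)
P(6.9) = -10.144926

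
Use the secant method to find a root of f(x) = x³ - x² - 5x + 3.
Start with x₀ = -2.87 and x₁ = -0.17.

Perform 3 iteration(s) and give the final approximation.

f(x) = x³ - x² - 5x + 3
x₀ = -2.87, x₁ = -0.17

Secant formula: x_{n+1} = x_n - f(x_n)(x_n - x_{n-1})/(f(x_n) - f(x_{n-1}))

Iteration 1:
  f(-2.870000) = -14.526803
  f(-0.170000) = 3.816187
  x_2 = -0.170000 - 3.816187×(-0.170000 - (-2.870000))/(3.816187 - (-14.526803))
       = -0.731724
Iteration 2:
  f(-0.170000) = 3.816187
  f(-0.731724) = 5.731421
  x_3 = -0.731724 - 5.731421×(-0.731724 - (-0.170000))/(5.731421 - 3.816187)
       = 0.949260
Iteration 3:
  f(-0.731724) = 5.731421
  f(0.949260) = -1.792022
  x_4 = 0.949260 - (-1.792022)×(0.949260 - (-0.731724))/(-1.792022 - 5.731421)
       = 0.548863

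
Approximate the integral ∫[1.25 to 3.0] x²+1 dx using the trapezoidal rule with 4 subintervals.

f(x) = x²+1
a = 1.25, b = 3.0, n = 4
h = (b - a)/n = 0.437500

Trapezoidal rule: (h/2)[f(x₀) + 2f(x₁) + 2f(x₂) + ... + f(xₙ)]

x_0 = 1.2500, f(x_0) = 2.562500, coefficient = 1
x_1 = 1.6875, f(x_1) = 3.847656, coefficient = 2
x_2 = 2.1250, f(x_2) = 5.515625, coefficient = 2
x_3 = 2.5625, f(x_3) = 7.566406, coefficient = 2
x_4 = 3.0000, f(x_4) = 10.000000, coefficient = 1

I ≈ (0.437500/2) × 46.421875 = 10.154785
Exact value: 10.098958
Error: 0.055827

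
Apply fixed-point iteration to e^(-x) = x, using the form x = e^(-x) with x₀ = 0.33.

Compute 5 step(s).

Equation: e^(-x) = x
Fixed-point form: x = e^(-x)
x₀ = 0.33

x_1 = g(0.330000) = 0.718924
x_2 = g(0.718924) = 0.487276
x_3 = g(0.487276) = 0.614297
x_4 = g(0.614297) = 0.541021
x_5 = g(0.541021) = 0.582154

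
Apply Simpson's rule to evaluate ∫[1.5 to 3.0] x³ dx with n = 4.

f(x) = x³
a = 1.5, b = 3.0, n = 4
h = (b - a)/n = 0.375000

Simpson's rule: (h/3)[f(x₀) + 4f(x₁) + 2f(x₂) + ... + f(xₙ)]

x_0 = 1.5000, f(x_0) = 3.375000, coefficient = 1
x_1 = 1.8750, f(x_1) = 6.591797, coefficient = 4
x_2 = 2.2500, f(x_2) = 11.390625, coefficient = 2
x_3 = 2.6250, f(x_3) = 18.087891, coefficient = 4
x_4 = 3.0000, f(x_4) = 27.000000, coefficient = 1

I ≈ (0.375000/3) × 151.875000 = 18.984375
Exact value: 18.984375
Error: 0.000000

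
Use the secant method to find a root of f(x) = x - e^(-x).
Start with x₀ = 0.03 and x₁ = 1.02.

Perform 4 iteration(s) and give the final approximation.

f(x) = x - e^(-x)
x₀ = 0.03, x₁ = 1.02

Secant formula: x_{n+1} = x_n - f(x_n)(x_n - x_{n-1})/(f(x_n) - f(x_{n-1}))

Iteration 1:
  f(0.030000) = -0.940446
  f(1.020000) = 0.659405
  x_2 = 1.020000 - 0.659405×(1.020000 - 0.030000)/(0.659405 - (-0.940446))
       = 0.611955
Iteration 2:
  f(1.020000) = 0.659405
  f(0.611955) = 0.069665
  x_3 = 0.611955 - 0.069665×(0.611955 - 1.020000)/(0.069665 - 0.659405)
       = 0.563753
Iteration 3:
  f(0.611955) = 0.069665
  f(0.563753) = -0.005316
  x_4 = 0.563753 - (-0.005316)×(0.563753 - 0.611955)/(-0.005316 - 0.069665)
       = 0.567171
Iteration 4:
  f(0.563753) = -0.005316
  f(0.567171) = 0.000043
  x_5 = 0.567171 - 0.000043×(0.567171 - 0.563753)/(0.000043 - (-0.005316))
       = 0.567143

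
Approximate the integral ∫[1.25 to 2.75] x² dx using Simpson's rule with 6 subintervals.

f(x) = x²
a = 1.25, b = 2.75, n = 6
h = (b - a)/n = 0.250000

Simpson's rule: (h/3)[f(x₀) + 4f(x₁) + 2f(x₂) + ... + f(xₙ)]

x_0 = 1.2500, f(x_0) = 1.562500, coefficient = 1
x_1 = 1.5000, f(x_1) = 2.250000, coefficient = 4
x_2 = 1.7500, f(x_2) = 3.062500, coefficient = 2
x_3 = 2.0000, f(x_3) = 4.000000, coefficient = 4
x_4 = 2.2500, f(x_4) = 5.062500, coefficient = 2
x_5 = 2.5000, f(x_5) = 6.250000, coefficient = 4
x_6 = 2.7500, f(x_6) = 7.562500, coefficient = 1

I ≈ (0.250000/3) × 75.375000 = 6.281250
Exact value: 6.281250
Error: 0.000000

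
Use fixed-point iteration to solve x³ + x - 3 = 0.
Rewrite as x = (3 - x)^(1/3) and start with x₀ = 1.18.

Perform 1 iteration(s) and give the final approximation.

Equation: x³ + x - 3 = 0
Fixed-point form: x = (3 - x)^(1/3)
x₀ = 1.18

x_1 = g(1.180000) = 1.220929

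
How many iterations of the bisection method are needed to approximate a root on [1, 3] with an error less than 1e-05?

We need (b-a)/2^n ≤ 1e-05
(3 - 1)/2^n ≤ 1e-05
2/2^n ≤ 1e-05
2^n ≥ 200000
n ≥ log₂(200000) = 17.61
n ≥ 18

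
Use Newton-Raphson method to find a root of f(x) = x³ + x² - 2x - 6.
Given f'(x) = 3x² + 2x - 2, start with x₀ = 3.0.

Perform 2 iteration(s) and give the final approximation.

f(x) = x³ + x² - 2x - 6
f'(x) = 3x² + 2x - 2
x₀ = 3.0

Newton-Raphson formula: x_{n+1} = x_n - f(x_n)/f'(x_n)

Iteration 1:
  f(3.000000) = 24.000000
  f'(3.000000) = 31.000000
  x_1 = 3.000000 - 24.000000/31.000000 = 2.225806
Iteration 2:
  f(2.225806) = 5.529724
  f'(2.225806) = 17.314256
  x_2 = 2.225806 - 5.529724/17.314256 = 1.906432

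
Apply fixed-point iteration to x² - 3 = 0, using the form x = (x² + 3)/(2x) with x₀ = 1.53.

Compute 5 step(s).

Equation: x² - 3 = 0
Fixed-point form: x = (x² + 3)/(2x)
x₀ = 1.53

x_1 = g(1.530000) = 1.745392
x_2 = g(1.745392) = 1.732102
x_3 = g(1.732102) = 1.732051
x_4 = g(1.732051) = 1.732051
x_5 = g(1.732051) = 1.732051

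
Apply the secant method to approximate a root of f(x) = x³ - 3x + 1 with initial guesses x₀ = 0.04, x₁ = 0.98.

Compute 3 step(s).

f(x) = x³ - 3x + 1
x₀ = 0.04, x₁ = 0.98

Secant formula: x_{n+1} = x_n - f(x_n)(x_n - x_{n-1})/(f(x_n) - f(x_{n-1}))

Iteration 1:
  f(0.040000) = 0.880064
  f(0.980000) = -0.998808
  x_2 = 0.980000 - (-0.998808)×(0.980000 - 0.040000)/(-0.998808 - 0.880064)
       = 0.480296
Iteration 2:
  f(0.980000) = -0.998808
  f(0.480296) = -0.330092
  x_3 = 0.480296 - (-0.330092)×(0.480296 - 0.980000)/(-0.330092 - (-0.998808))
       = 0.233632
Iteration 3:
  f(0.480296) = -0.330092
  f(0.233632) = 0.311855
  x_4 = 0.233632 - 0.311855×(0.233632 - 0.480296)/(0.311855 - (-0.330092))
       = 0.353461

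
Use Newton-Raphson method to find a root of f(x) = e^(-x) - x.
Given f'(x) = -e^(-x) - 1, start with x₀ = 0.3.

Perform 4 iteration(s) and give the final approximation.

f(x) = e^(-x) - x
f'(x) = -e^(-x) - 1
x₀ = 0.3

Newton-Raphson formula: x_{n+1} = x_n - f(x_n)/f'(x_n)

Iteration 1:
  f(0.300000) = 0.440818
  f'(0.300000) = -1.740818
  x_1 = 0.300000 - 0.440818/(-1.740818) = 0.553225
Iteration 2:
  f(0.553225) = 0.021868
  f'(0.553225) = -1.575092
  x_2 = 0.553225 - 0.021868/(-1.575092) = 0.567108
Iteration 3:
  f(0.567108) = 0.000055
  f'(0.567108) = -1.567163
  x_3 = 0.567108 - 0.000055/(-1.567163) = 0.567143
Iteration 4:
  f(0.567143) = 0.000000
  f'(0.567143) = -1.567143
  x_4 = 0.567143 - 0.000000/(-1.567143) = 0.567143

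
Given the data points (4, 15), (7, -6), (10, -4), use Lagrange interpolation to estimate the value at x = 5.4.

Lagrange interpolation formula:
P(x) = Σ yᵢ × Lᵢ(x)
where Lᵢ(x) = Π_{j≠i} (x - xⱼ)/(xᵢ - xⱼ)

L_0(5.4) = (5.4 - 7)/(4 - 7) × (5.4 - 10)/(4 - 10) = 0.408889
L_1(5.4) = (5.4 - 4)/(7 - 4) × (5.4 - 10)/(7 - 10) = 0.715556
L_2(5.4) = (5.4 - 4)/(10 - 4) × (5.4 - 7)/(10 - 7) = -0.124444

P(5.4) = 15×L_0(5.4) + (-6)×L_1(5.4) + (-4)×L_2(5.4)
P(5.4) = 2.337778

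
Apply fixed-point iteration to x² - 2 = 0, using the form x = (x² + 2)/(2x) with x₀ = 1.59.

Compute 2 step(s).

Equation: x² - 2 = 0
Fixed-point form: x = (x² + 2)/(2x)
x₀ = 1.59

x_1 = g(1.590000) = 1.423931
x_2 = g(1.423931) = 1.414247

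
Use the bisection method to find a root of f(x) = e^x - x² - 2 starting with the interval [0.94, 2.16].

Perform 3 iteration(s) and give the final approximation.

f(x) = e^x - x² - 2
Initial interval: [0.94, 2.16]

Iteration 1:
  c_1 = (0.940000 + 2.160000)/2 = 1.550000
  f(c_1) = f(1.550000) = 0.308970
  f(a) × f(c) < 0, new interval: [0.940000, 1.550000]
Iteration 2:
  c_2 = (0.940000 + 1.550000)/2 = 1.245000
  f(c_2) = f(1.245000) = -0.077090
  f(a) × f(c) ≥ 0, new interval: [1.245000, 1.550000]
Iteration 3:
  c_3 = (1.245000 + 1.550000)/2 = 1.397500
  f(c_3) = f(1.397500) = 0.092068
  f(a) × f(c) < 0, new interval: [1.245000, 1.397500]

After 3 iteration(s), the approximation is c_3 = 1.397500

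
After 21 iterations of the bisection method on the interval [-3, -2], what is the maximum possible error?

Bisection error bound: |error| ≤ (b-a)/2^n
|error| ≤ (-2 - (-3))/2^21 = 1/2^21
|error| ≤ 0.0000004768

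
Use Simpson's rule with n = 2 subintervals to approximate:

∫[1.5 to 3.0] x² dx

f(x) = x²
a = 1.5, b = 3.0, n = 2
h = (b - a)/n = 0.750000

Simpson's rule: (h/3)[f(x₀) + 4f(x₁) + 2f(x₂) + ... + f(xₙ)]

x_0 = 1.5000, f(x_0) = 2.250000, coefficient = 1
x_1 = 2.2500, f(x_1) = 5.062500, coefficient = 4
x_2 = 3.0000, f(x_2) = 9.000000, coefficient = 1

I ≈ (0.750000/3) × 31.500000 = 7.875000
Exact value: 7.875000
Error: 0.000000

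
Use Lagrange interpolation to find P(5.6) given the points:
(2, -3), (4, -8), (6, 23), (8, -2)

Lagrange interpolation formula:
P(x) = Σ yᵢ × Lᵢ(x)
where Lᵢ(x) = Π_{j≠i} (x - xⱼ)/(xᵢ - xⱼ)

L_0(5.6) = (5.6 - 4)/(2 - 4) × (5.6 - 6)/(2 - 6) × (5.6 - 8)/(2 - 8) = -0.032000
L_1(5.6) = (5.6 - 2)/(4 - 2) × (5.6 - 6)/(4 - 6) × (5.6 - 8)/(4 - 8) = 0.216000
L_2(5.6) = (5.6 - 2)/(6 - 2) × (5.6 - 4)/(6 - 4) × (5.6 - 8)/(6 - 8) = 0.864000
L_3(5.6) = (5.6 - 2)/(8 - 2) × (5.6 - 4)/(8 - 4) × (5.6 - 6)/(8 - 6) = -0.048000

P(5.6) = (-3)×L_0(5.6) + (-8)×L_1(5.6) + 23×L_2(5.6) + (-2)×L_3(5.6)
P(5.6) = 18.336000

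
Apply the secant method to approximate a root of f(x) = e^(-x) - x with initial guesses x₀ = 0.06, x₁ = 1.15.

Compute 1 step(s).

f(x) = e^(-x) - x
x₀ = 0.06, x₁ = 1.15

Secant formula: x_{n+1} = x_n - f(x_n)(x_n - x_{n-1})/(f(x_n) - f(x_{n-1}))

Iteration 1:
  f(0.060000) = 0.881765
  f(1.150000) = -0.833363
  x_2 = 1.150000 - (-0.833363)×(1.150000 - 0.060000)/(-0.833363 - 0.881765)
       = 0.620380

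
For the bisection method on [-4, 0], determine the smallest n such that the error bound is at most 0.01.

We need (b-a)/2^n ≤ 0.01
(0 - (-4))/2^n ≤ 0.01
4/2^n ≤ 0.01
2^n ≥ 400
n ≥ log₂(400) = 8.64
n ≥ 9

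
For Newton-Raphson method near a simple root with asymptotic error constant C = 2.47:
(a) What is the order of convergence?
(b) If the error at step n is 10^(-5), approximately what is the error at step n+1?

(a) Newton-Raphson has quadratic (order 2) convergence near simple roots.
    This means |e_{n+1}| ≈ C|e_n|².

(b) With |e_n| = 10^(-5) and C = 2.47:
    |e_{n+1}| ≈ 2.47 × (10^(-5))² = 2.47 × 10^(-10)

(a) 2 (quadratic); (b) |e_{n+1}| ≈ 2.470e-10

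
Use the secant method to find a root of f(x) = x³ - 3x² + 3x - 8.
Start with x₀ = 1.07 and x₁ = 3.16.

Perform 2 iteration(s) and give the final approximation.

f(x) = x³ - 3x² + 3x - 8
x₀ = 1.07, x₁ = 3.16

Secant formula: x_{n+1} = x_n - f(x_n)(x_n - x_{n-1})/(f(x_n) - f(x_{n-1}))

Iteration 1:
  f(1.070000) = -6.999657
  f(3.160000) = 3.077696
  x_2 = 3.160000 - 3.077696×(3.160000 - 1.070000)/(3.077696 - (-6.999657))
       = 2.521699
Iteration 2:
  f(3.160000) = 3.077696
  f(2.521699) = -3.476403
  x_3 = 2.521699 - (-3.476403)×(2.521699 - 3.160000)/(-3.476403 - 3.077696)
       = 2.860264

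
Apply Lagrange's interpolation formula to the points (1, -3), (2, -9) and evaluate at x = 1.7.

Lagrange interpolation formula:
P(x) = Σ yᵢ × Lᵢ(x)
where Lᵢ(x) = Π_{j≠i} (x - xⱼ)/(xᵢ - xⱼ)

L_0(1.7) = (1.7 - 2)/(1 - 2) = 0.300000
L_1(1.7) = (1.7 - 1)/(2 - 1) = 0.700000

P(1.7) = (-3)×L_0(1.7) + (-9)×L_1(1.7)
P(1.7) = -7.200000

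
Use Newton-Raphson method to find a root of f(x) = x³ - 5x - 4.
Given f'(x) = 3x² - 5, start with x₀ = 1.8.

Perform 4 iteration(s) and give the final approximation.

f(x) = x³ - 5x - 4
f'(x) = 3x² - 5
x₀ = 1.8

Newton-Raphson formula: x_{n+1} = x_n - f(x_n)/f'(x_n)

Iteration 1:
  f(1.800000) = -7.168000
  f'(1.800000) = 4.720000
  x_1 = 1.800000 - (-7.168000)/4.720000 = 3.318644
Iteration 2:
  f(3.318644) = 15.956329
  f'(3.318644) = 28.040195
  x_2 = 3.318644 - 15.956329/28.040195 = 2.749592
Iteration 3:
  f(2.749592) = 3.039661
  f'(2.749592) = 17.680770
  x_3 = 2.749592 - 3.039661/17.680770 = 2.577673
Iteration 4:
  f(2.577673) = 0.238721
  f'(2.577673) = 14.933195
  x_4 = 2.577673 - 0.238721/14.933195 = 2.561687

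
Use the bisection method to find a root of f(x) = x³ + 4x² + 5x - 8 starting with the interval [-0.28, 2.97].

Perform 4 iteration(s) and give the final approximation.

f(x) = x³ + 4x² + 5x - 8
Initial interval: [-0.28, 2.97]

Iteration 1:
  c_1 = (-0.280000 + 2.970000)/2 = 1.345000
  f(c_1) = f(1.345000) = 8.394239
  f(a) × f(c) < 0, new interval: [-0.280000, 1.345000]
Iteration 2:
  c_2 = (-0.280000 + 1.345000)/2 = 0.532500
  f(c_2) = f(0.532500) = -4.052281
  f(a) × f(c) ≥ 0, new interval: [0.532500, 1.345000]
Iteration 3:
  c_3 = (0.532500 + 1.345000)/2 = 0.938750
  f(c_3) = f(0.938750) = 1.046031
  f(a) × f(c) < 0, new interval: [0.532500, 0.938750]
Iteration 4:
  c_4 = (0.532500 + 0.938750)/2 = 0.735625
  f(c_4) = f(0.735625) = -1.759219
  f(a) × f(c) ≥ 0, new interval: [0.735625, 0.938750]

After 4 iteration(s), the approximation is c_4 = 0.735625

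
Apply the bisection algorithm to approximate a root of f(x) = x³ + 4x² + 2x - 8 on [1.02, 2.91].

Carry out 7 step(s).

f(x) = x³ + 4x² + 2x - 8
Initial interval: [1.02, 2.91]

Iteration 1:
  c_1 = (1.020000 + 2.910000)/2 = 1.965000
  f(c_1) = f(1.965000) = 18.962207
  f(a) × f(c) < 0, new interval: [1.020000, 1.965000]
Iteration 2:
  c_2 = (1.020000 + 1.965000)/2 = 1.492500
  f(c_2) = f(1.492500) = 7.219853
  f(a) × f(c) < 0, new interval: [1.020000, 1.492500]
Iteration 3:
  c_3 = (1.020000 + 1.492500)/2 = 1.256250
  f(c_3) = f(1.256250) = 2.807725
  f(a) × f(c) < 0, new interval: [1.020000, 1.256250]
Iteration 4:
  c_4 = (1.020000 + 1.256250)/2 = 1.138125
  f(c_4) = f(1.138125) = 0.931810
  f(a) × f(c) < 0, new interval: [1.020000, 1.138125]
Iteration 5:
  c_5 = (1.020000 + 1.138125)/2 = 1.079063
  f(c_5) = f(1.079063) = 0.072063
  f(a) × f(c) < 0, new interval: [1.020000, 1.079063]
Iteration 6:
  c_6 = (1.020000 + 1.079063)/2 = 1.049531
  f(c_6) = f(1.049531) = -0.338799
  f(a) × f(c) ≥ 0, new interval: [1.049531, 1.079063]
Iteration 7:
  c_7 = (1.049531 + 1.079063)/2 = 1.064297
  f(c_7) = f(1.064297) = -0.134936
  f(a) × f(c) ≥ 0, new interval: [1.064297, 1.079063]

After 7 iteration(s), the approximation is c_7 = 1.064297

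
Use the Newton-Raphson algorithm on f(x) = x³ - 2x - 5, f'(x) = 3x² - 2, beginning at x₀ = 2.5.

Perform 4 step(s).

f(x) = x³ - 2x - 5
f'(x) = 3x² - 2
x₀ = 2.5

Newton-Raphson formula: x_{n+1} = x_n - f(x_n)/f'(x_n)

Iteration 1:
  f(2.500000) = 5.625000
  f'(2.500000) = 16.750000
  x_1 = 2.500000 - 5.625000/16.750000 = 2.164179
Iteration 2:
  f(2.164179) = 0.807945
  f'(2.164179) = 12.051014
  x_2 = 2.164179 - 0.807945/12.051014 = 2.097135
Iteration 3:
  f(2.097135) = 0.028882
  f'(2.097135) = 11.193930
  x_3 = 2.097135 - 0.028882/11.193930 = 2.094555
Iteration 4:
  f(2.094555) = 0.000042
  f'(2.094555) = 11.161485
  x_4 = 2.094555 - 0.000042/11.161485 = 2.094551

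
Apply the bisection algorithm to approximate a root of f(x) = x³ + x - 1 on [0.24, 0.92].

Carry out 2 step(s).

f(x) = x³ + x - 1
Initial interval: [0.24, 0.92]

Iteration 1:
  c_1 = (0.240000 + 0.920000)/2 = 0.580000
  f(c_1) = f(0.580000) = -0.224888
  f(a) × f(c) ≥ 0, new interval: [0.580000, 0.920000]
Iteration 2:
  c_2 = (0.580000 + 0.920000)/2 = 0.750000
  f(c_2) = f(0.750000) = 0.171875
  f(a) × f(c) < 0, new interval: [0.580000, 0.750000]

After 2 iteration(s), the approximation is c_2 = 0.750000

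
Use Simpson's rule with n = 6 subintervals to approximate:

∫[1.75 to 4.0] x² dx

f(x) = x²
a = 1.75, b = 4.0, n = 6
h = (b - a)/n = 0.375000

Simpson's rule: (h/3)[f(x₀) + 4f(x₁) + 2f(x₂) + ... + f(xₙ)]

x_0 = 1.7500, f(x_0) = 3.062500, coefficient = 1
x_1 = 2.1250, f(x_1) = 4.515625, coefficient = 4
x_2 = 2.5000, f(x_2) = 6.250000, coefficient = 2
x_3 = 2.8750, f(x_3) = 8.265625, coefficient = 4
x_4 = 3.2500, f(x_4) = 10.562500, coefficient = 2
x_5 = 3.6250, f(x_5) = 13.140625, coefficient = 4
x_6 = 4.0000, f(x_6) = 16.000000, coefficient = 1

I ≈ (0.375000/3) × 156.375000 = 19.546875
Exact value: 19.546875
Error: 0.000000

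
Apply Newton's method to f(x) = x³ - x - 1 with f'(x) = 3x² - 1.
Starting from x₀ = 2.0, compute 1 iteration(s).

f(x) = x³ - x - 1
f'(x) = 3x² - 1
x₀ = 2.0

Newton-Raphson formula: x_{n+1} = x_n - f(x_n)/f'(x_n)

Iteration 1:
  f(2.000000) = 5.000000
  f'(2.000000) = 11.000000
  x_1 = 2.000000 - 5.000000/11.000000 = 1.545455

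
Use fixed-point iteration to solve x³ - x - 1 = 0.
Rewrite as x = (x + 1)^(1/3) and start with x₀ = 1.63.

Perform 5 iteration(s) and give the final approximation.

Equation: x³ - x - 1 = 0
Fixed-point form: x = (x + 1)^(1/3)
x₀ = 1.63

x_1 = g(1.630000) = 1.380337
x_2 = g(1.380337) = 1.335200
x_3 = g(1.335200) = 1.326706
x_4 = g(1.326706) = 1.325095
x_5 = g(1.325095) = 1.324790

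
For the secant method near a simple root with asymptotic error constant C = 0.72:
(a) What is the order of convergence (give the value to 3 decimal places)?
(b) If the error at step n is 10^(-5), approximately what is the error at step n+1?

(a) Secant method has superlinear convergence with order φ = (1+√5)/2 ≈ 1.618.
    This means |e_{n+1}| ≈ C|e_n|^1.618.

(b) With |e_n| = 10^(-5) and C = 0.72:
    |e_{n+1}| ≈ 0.72 × (10^(-5))^1.618 = 0.72 × 10^(-8.09)

(a) ≈ 1.618 (golden ratio); (b) |e_{n+1}| ≈ 5.850e-09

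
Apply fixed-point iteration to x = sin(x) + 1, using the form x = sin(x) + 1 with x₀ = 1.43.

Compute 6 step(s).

Equation: x = sin(x) + 1
Fixed-point form: x = sin(x) + 1
x₀ = 1.43

x_1 = g(1.430000) = 1.990105
x_2 = g(1.990105) = 1.913371
x_3 = g(1.913371) = 1.941893
x_4 = g(1.941893) = 1.931930
x_5 = g(1.931930) = 1.935497
x_6 = g(1.935497) = 1.934231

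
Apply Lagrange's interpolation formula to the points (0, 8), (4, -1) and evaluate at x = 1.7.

Lagrange interpolation formula:
P(x) = Σ yᵢ × Lᵢ(x)
where Lᵢ(x) = Π_{j≠i} (x - xⱼ)/(xᵢ - xⱼ)

L_0(1.7) = (1.7 - 4)/(0 - 4) = 0.575000
L_1(1.7) = (1.7 - 0)/(4 - 0) = 0.425000

P(1.7) = 8×L_0(1.7) + (-1)×L_1(1.7)
P(1.7) = 4.175000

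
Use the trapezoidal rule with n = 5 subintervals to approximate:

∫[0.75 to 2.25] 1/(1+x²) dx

f(x) = 1/(1+x²)
a = 0.75, b = 2.25, n = 5
h = (b - a)/n = 0.300000

Trapezoidal rule: (h/2)[f(x₀) + 2f(x₁) + 2f(x₂) + ... + f(xₙ)]

x_0 = 0.7500, f(x_0) = 0.640000, coefficient = 1
x_1 = 1.0500, f(x_1) = 0.475624, coefficient = 2
x_2 = 1.3500, f(x_2) = 0.354296, coefficient = 2
x_3 = 1.6500, f(x_3) = 0.268637, coefficient = 2
x_4 = 1.9500, f(x_4) = 0.208225, coefficient = 2
x_5 = 2.2500, f(x_5) = 0.164948, coefficient = 1

I ≈ (0.300000/2) × 3.418512 = 0.512777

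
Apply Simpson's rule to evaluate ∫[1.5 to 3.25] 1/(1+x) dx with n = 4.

f(x) = 1/(1+x)
a = 1.5, b = 3.25, n = 4
h = (b - a)/n = 0.437500

Simpson's rule: (h/3)[f(x₀) + 4f(x₁) + 2f(x₂) + ... + f(xₙ)]

x_0 = 1.5000, f(x_0) = 0.400000, coefficient = 1
x_1 = 1.9375, f(x_1) = 0.340426, coefficient = 4
x_2 = 2.3750, f(x_2) = 0.296296, coefficient = 2
x_3 = 2.8125, f(x_3) = 0.262295, coefficient = 4
x_4 = 3.2500, f(x_4) = 0.235294, coefficient = 1

I ≈ (0.437500/3) × 3.638769 = 0.530654
Exact value: 0.530628
Error: 0.000026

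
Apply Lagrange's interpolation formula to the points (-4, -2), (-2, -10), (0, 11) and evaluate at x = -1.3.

Lagrange interpolation formula:
P(x) = Σ yᵢ × Lᵢ(x)
where Lᵢ(x) = Π_{j≠i} (x - xⱼ)/(xᵢ - xⱼ)

L_0(-1.3) = (-1.3 - (-2))/(-4 - (-2)) × (-1.3 - 0)/(-4 - 0) = -0.113750
L_1(-1.3) = (-1.3 - (-4))/(-2 - (-4)) × (-1.3 - 0)/(-2 - 0) = 0.877500
L_2(-1.3) = (-1.3 - (-4))/(0 - (-4)) × (-1.3 - (-2))/(0 - (-2)) = 0.236250

P(-1.3) = (-2)×L_0(-1.3) + (-10)×L_1(-1.3) + 11×L_2(-1.3)
P(-1.3) = -5.948750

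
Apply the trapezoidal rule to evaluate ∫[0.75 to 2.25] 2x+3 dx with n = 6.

f(x) = 2x+3
a = 0.75, b = 2.25, n = 6
h = (b - a)/n = 0.250000

Trapezoidal rule: (h/2)[f(x₀) + 2f(x₁) + 2f(x₂) + ... + f(xₙ)]

x_0 = 0.7500, f(x_0) = 4.500000, coefficient = 1
x_1 = 1.0000, f(x_1) = 5.000000, coefficient = 2
x_2 = 1.2500, f(x_2) = 5.500000, coefficient = 2
x_3 = 1.5000, f(x_3) = 6.000000, coefficient = 2
x_4 = 1.7500, f(x_4) = 6.500000, coefficient = 2
x_5 = 2.0000, f(x_5) = 7.000000, coefficient = 2
x_6 = 2.2500, f(x_6) = 7.500000, coefficient = 1

I ≈ (0.250000/2) × 72.000000 = 9.000000
Exact value: 9.000000
Error: 0.000000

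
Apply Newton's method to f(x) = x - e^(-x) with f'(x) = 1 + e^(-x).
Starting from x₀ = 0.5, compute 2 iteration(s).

f(x) = x - e^(-x)
f'(x) = 1 + e^(-x)
x₀ = 0.5

Newton-Raphson formula: x_{n+1} = x_n - f(x_n)/f'(x_n)

Iteration 1:
  f(0.500000) = -0.106531
  f'(0.500000) = 1.606531
  x_1 = 0.500000 - (-0.106531)/1.606531 = 0.566311
Iteration 2:
  f(0.566311) = -0.001305
  f'(0.566311) = 1.567616
  x_2 = 0.566311 - (-0.001305)/1.567616 = 0.567143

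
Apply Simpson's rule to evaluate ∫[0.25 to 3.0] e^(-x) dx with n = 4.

f(x) = e^(-x)
a = 0.25, b = 3.0, n = 4
h = (b - a)/n = 0.687500

Simpson's rule: (h/3)[f(x₀) + 4f(x₁) + 2f(x₂) + ... + f(xₙ)]

x_0 = 0.2500, f(x_0) = 0.778801, coefficient = 1
x_1 = 0.9375, f(x_1) = 0.391606, coefficient = 4
x_2 = 1.6250, f(x_2) = 0.196912, coefficient = 2
x_3 = 2.3125, f(x_3) = 0.099013, coefficient = 4
x_4 = 3.0000, f(x_4) = 0.049787, coefficient = 1

I ≈ (0.687500/3) × 3.184887 = 0.729870
Exact value: 0.729014
Error: 0.000856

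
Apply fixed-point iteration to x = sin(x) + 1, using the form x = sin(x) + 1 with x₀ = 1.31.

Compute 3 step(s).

Equation: x = sin(x) + 1
Fixed-point form: x = sin(x) + 1
x₀ = 1.31

x_1 = g(1.310000) = 1.966185
x_2 = g(1.966185) = 1.922847
x_3 = g(1.922847) = 1.938668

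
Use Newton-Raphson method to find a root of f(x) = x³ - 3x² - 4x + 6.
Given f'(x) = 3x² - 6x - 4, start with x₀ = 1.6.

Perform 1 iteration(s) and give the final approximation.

f(x) = x³ - 3x² - 4x + 6
f'(x) = 3x² - 6x - 4
x₀ = 1.6

Newton-Raphson formula: x_{n+1} = x_n - f(x_n)/f'(x_n)

Iteration 1:
  f(1.600000) = -3.984000
  f'(1.600000) = -5.920000
  x_1 = 1.600000 - (-3.984000)/(-5.920000) = 0.927027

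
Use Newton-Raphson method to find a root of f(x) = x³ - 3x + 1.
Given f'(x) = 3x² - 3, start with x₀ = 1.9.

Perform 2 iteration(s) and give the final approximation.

f(x) = x³ - 3x + 1
f'(x) = 3x² - 3
x₀ = 1.9

Newton-Raphson formula: x_{n+1} = x_n - f(x_n)/f'(x_n)

Iteration 1:
  f(1.900000) = 2.159000
  f'(1.900000) = 7.830000
  x_1 = 1.900000 - 2.159000/7.830000 = 1.624266
Iteration 2:
  f(1.624266) = 0.412404
  f'(1.624266) = 4.914717
  x_2 = 1.624266 - 0.412404/4.914717 = 1.540354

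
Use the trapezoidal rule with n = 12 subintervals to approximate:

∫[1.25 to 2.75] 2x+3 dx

f(x) = 2x+3
a = 1.25, b = 2.75, n = 12
h = (b - a)/n = 0.125000

Trapezoidal rule: (h/2)[f(x₀) + 2f(x₁) + 2f(x₂) + ... + f(xₙ)]

x_0 = 1.2500, f(x_0) = 5.500000, coefficient = 1
x_1 = 1.3750, f(x_1) = 5.750000, coefficient = 2
x_2 = 1.5000, f(x_2) = 6.000000, coefficient = 2
x_3 = 1.6250, f(x_3) = 6.250000, coefficient = 2
x_4 = 1.7500, f(x_4) = 6.500000, coefficient = 2
x_5 = 1.8750, f(x_5) = 6.750000, coefficient = 2
x_6 = 2.0000, f(x_6) = 7.000000, coefficient = 2
x_7 = 2.1250, f(x_7) = 7.250000, coefficient = 2
x_8 = 2.2500, f(x_8) = 7.500000, coefficient = 2
x_9 = 2.3750, f(x_9) = 7.750000, coefficient = 2
x_10 = 2.5000, f(x_10) = 8.000000, coefficient = 2
x_11 = 2.6250, f(x_11) = 8.250000, coefficient = 2
x_12 = 2.7500, f(x_12) = 8.500000, coefficient = 1

I ≈ (0.125000/2) × 168.000000 = 10.500000
Exact value: 10.500000
Error: 0.000000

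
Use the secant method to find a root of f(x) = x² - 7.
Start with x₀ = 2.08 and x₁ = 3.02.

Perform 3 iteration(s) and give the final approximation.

f(x) = x² - 7
x₀ = 2.08, x₁ = 3.02

Secant formula: x_{n+1} = x_n - f(x_n)(x_n - x_{n-1})/(f(x_n) - f(x_{n-1}))

Iteration 1:
  f(2.080000) = -2.673600
  f(3.020000) = 2.120400
  x_2 = 3.020000 - 2.120400×(3.020000 - 2.080000)/(2.120400 - (-2.673600))
       = 2.604235
Iteration 2:
  f(3.020000) = 2.120400
  f(2.604235) = -0.217959
  x_3 = 2.604235 - (-0.217959)×(2.604235 - 3.020000)/(-0.217959 - 2.120400)
       = 2.642989
Iteration 3:
  f(2.604235) = -0.217959
  f(2.642989) = -0.014610
  x_4 = 2.642989 - (-0.014610)×(2.642989 - 2.604235)/(-0.014610 - (-0.217959))
       = 2.645773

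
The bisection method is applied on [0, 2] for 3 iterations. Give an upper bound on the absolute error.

Bisection error bound: |error| ≤ (b-a)/2^n
|error| ≤ (2 - 0)/2^3 = 2/2^3
|error| ≤ 0.2500000000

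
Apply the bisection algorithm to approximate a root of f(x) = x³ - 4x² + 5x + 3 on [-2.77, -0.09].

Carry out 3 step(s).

f(x) = x³ - 4x² + 5x + 3
Initial interval: [-2.77, -0.09]

Iteration 1:
  c_1 = (-2.770000 + (-0.090000))/2 = -1.430000
  f(c_1) = f(-1.430000) = -15.253807
  f(a) × f(c) ≥ 0, new interval: [-1.430000, -0.090000]
Iteration 2:
  c_2 = (-1.430000 + (-0.090000))/2 = -0.760000
  f(c_2) = f(-0.760000) = -3.549376
  f(a) × f(c) ≥ 0, new interval: [-0.760000, -0.090000]
Iteration 3:
  c_3 = (-0.760000 + (-0.090000))/2 = -0.425000
  f(c_3) = f(-0.425000) = 0.075734
  f(a) × f(c) < 0, new interval: [-0.760000, -0.425000]

After 3 iteration(s), the approximation is c_3 = -0.425000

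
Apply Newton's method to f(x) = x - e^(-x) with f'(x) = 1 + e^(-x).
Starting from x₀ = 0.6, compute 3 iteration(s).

f(x) = x - e^(-x)
f'(x) = 1 + e^(-x)
x₀ = 0.6

Newton-Raphson formula: x_{n+1} = x_n - f(x_n)/f'(x_n)

Iteration 1:
  f(0.600000) = 0.051188
  f'(0.600000) = 1.548812
  x_1 = 0.600000 - 0.051188/1.548812 = 0.566950
Iteration 2:
  f(0.566950) = -0.000303
  f'(0.566950) = 1.567253
  x_2 = 0.566950 - (-0.000303)/1.567253 = 0.567143
Iteration 3:
  f(0.567143) = 0.000000
  f'(0.567143) = 1.567143
  x_3 = 0.567143 - 0.000000/1.567143 = 0.567143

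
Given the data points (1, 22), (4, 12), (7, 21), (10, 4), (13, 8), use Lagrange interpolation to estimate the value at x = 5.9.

Lagrange interpolation formula:
P(x) = Σ yᵢ × Lᵢ(x)
where Lᵢ(x) = Π_{j≠i} (x - xⱼ)/(xᵢ - xⱼ)

L_0(5.9) = (5.9 - 4)/(1 - 4) × (5.9 - 7)/(1 - 7) × (5.9 - 10)/(1 - 10) × (5.9 - 13)/(1 - 13) = -0.031296
L_1(5.9) = (5.9 - 1)/(4 - 1) × (5.9 - 7)/(4 - 7) × (5.9 - 10)/(4 - 10) × (5.9 - 13)/(4 - 13) = 0.322845
L_2(5.9) = (5.9 - 1)/(7 - 1) × (5.9 - 4)/(7 - 4) × (5.9 - 10)/(7 - 10) × (5.9 - 13)/(7 - 13) = 0.836463
L_3(5.9) = (5.9 - 1)/(10 - 1) × (5.9 - 4)/(10 - 4) × (5.9 - 7)/(10 - 7) × (5.9 - 13)/(10 - 13) = -0.149611
L_4(5.9) = (5.9 - 1)/(13 - 1) × (5.9 - 4)/(13 - 4) × (5.9 - 7)/(13 - 7) × (5.9 - 10)/(13 - 10) = 0.021599

P(5.9) = 22×L_0(5.9) + 12×L_1(5.9) + 21×L_2(5.9) + 4×L_3(5.9) + 8×L_4(5.9)
P(5.9) = 20.325702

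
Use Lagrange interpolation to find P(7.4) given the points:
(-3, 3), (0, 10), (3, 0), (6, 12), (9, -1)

Lagrange interpolation formula:
P(x) = Σ yᵢ × Lᵢ(x)
where Lᵢ(x) = Π_{j≠i} (x - xⱼ)/(xᵢ - xⱼ)

L_0(7.4) = (7.4 - 0)/(-3 - 0) × (7.4 - 3)/(-3 - 3) × (7.4 - 6)/(-3 - 6) × (7.4 - 9)/(-3 - 9) = -0.037518
L_1(7.4) = (7.4 - (-3))/(0 - (-3)) × (7.4 - 3)/(0 - 3) × (7.4 - 6)/(0 - 6) × (7.4 - 9)/(0 - 9) = 0.210910
L_2(7.4) = (7.4 - (-3))/(3 - (-3)) × (7.4 - 0)/(3 - 0) × (7.4 - 6)/(3 - 6) × (7.4 - 9)/(3 - 9) = -0.532069
L_3(7.4) = (7.4 - (-3))/(6 - (-3)) × (7.4 - 0)/(6 - 0) × (7.4 - 3)/(6 - 3) × (7.4 - 9)/(6 - 9) = 1.114812
L_4(7.4) = (7.4 - (-3))/(9 - (-3)) × (7.4 - 0)/(9 - 0) × (7.4 - 3)/(9 - 3) × (7.4 - 6)/(9 - 6) = 0.243865

P(7.4) = 3×L_0(7.4) + 10×L_1(7.4) + 0×L_2(7.4) + 12×L_3(7.4) + (-1)×L_4(7.4)
P(7.4) = 15.130423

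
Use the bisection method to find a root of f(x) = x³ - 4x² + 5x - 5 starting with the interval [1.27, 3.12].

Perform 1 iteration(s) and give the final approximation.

f(x) = x³ - 4x² + 5x - 5
Initial interval: [1.27, 3.12]

Iteration 1:
  c_1 = (1.270000 + 3.120000)/2 = 2.195000
  f(c_1) = f(2.195000) = -2.721535
  f(a) × f(c) ≥ 0, new interval: [2.195000, 3.120000]

After 1 iteration(s), the approximation is c_1 = 2.195000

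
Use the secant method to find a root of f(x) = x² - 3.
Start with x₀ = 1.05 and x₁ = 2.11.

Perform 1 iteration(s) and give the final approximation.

f(x) = x² - 3
x₀ = 1.05, x₁ = 2.11

Secant formula: x_{n+1} = x_n - f(x_n)(x_n - x_{n-1})/(f(x_n) - f(x_{n-1}))

Iteration 1:
  f(1.050000) = -1.897500
  f(2.110000) = 1.452100
  x_2 = 2.110000 - 1.452100×(2.110000 - 1.050000)/(1.452100 - (-1.897500))
       = 1.650475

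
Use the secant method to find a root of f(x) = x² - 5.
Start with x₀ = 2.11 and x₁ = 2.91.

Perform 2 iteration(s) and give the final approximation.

f(x) = x² - 5
x₀ = 2.11, x₁ = 2.91

Secant formula: x_{n+1} = x_n - f(x_n)(x_n - x_{n-1})/(f(x_n) - f(x_{n-1}))

Iteration 1:
  f(2.110000) = -0.547900
  f(2.910000) = 3.468100
  x_2 = 2.910000 - 3.468100×(2.910000 - 2.110000)/(3.468100 - (-0.547900))
       = 2.219143
Iteration 2:
  f(2.910000) = 3.468100
  f(2.219143) = -0.075402
  x_3 = 2.219143 - (-0.075402)×(2.219143 - 2.910000)/(-0.075402 - 3.468100)
       = 2.233844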